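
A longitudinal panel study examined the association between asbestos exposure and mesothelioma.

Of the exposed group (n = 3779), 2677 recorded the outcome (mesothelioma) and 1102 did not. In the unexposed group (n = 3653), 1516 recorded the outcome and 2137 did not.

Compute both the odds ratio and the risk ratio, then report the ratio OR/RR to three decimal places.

From the description: a = 2677, b = 1102, c = 1516, d = 2137.
OR = (2677·2137)/(1102·1516) = 5720749/1670632 = 3.42430
Risk in exposed = 2677/3779 = 0.70839; risk in unexposed = 1516/3653 = 0.41500; RR = 1.70695
OR/RR = 3.42430 / 1.70695 = 2.00609
The outcome is not rare, so the OR lies further from 1 than the RR.

2.006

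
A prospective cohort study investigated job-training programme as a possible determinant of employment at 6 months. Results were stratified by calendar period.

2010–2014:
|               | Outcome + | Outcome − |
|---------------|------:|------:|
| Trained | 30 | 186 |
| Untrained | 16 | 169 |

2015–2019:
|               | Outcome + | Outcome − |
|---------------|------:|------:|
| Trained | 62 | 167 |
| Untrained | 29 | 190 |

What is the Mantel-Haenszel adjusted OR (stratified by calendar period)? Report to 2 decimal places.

OR_MH = Σ(aᵢdᵢ/nᵢ) / Σ(bᵢcᵢ/nᵢ), where nᵢ is the stratum total.
Stratum 1 (2010–2014): n = 401; a·d/n = 30·169/401 = 12.6434; b·c/n = 186·16/401 = 7.4214
Stratum 2 (2015–2019): n = 448; a·d/n = 62·190/448 = 26.2946; b·c/n = 167·29/448 = 10.8103
OR_MH = (12.6434 + 26.2946) / (7.4214 + 10.8103) = 38.9380 / 18.2317 = 2.13573

2.14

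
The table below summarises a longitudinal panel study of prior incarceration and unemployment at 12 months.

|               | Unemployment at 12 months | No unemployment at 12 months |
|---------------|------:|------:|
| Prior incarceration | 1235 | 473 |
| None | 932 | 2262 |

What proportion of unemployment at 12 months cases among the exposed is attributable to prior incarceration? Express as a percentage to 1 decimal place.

59.6

Cells: a = 1235, b = 473, c = 932, d = 2262.
Risk in exposed = 1235/1708 = 0.72307; risk in unexposed = 932/3194 = 0.29180.
RR = 0.72307/0.29180 = 2.47798
AR% = (RR − 1)/RR × 100 = (2.47798 − 1)/2.47798 × 100 = 59.6446%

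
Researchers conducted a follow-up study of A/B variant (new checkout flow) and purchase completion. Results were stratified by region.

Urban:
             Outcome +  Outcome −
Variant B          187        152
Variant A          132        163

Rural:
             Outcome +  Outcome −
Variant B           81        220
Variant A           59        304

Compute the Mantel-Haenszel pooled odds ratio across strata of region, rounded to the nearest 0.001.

1.663

OR_MH = Σ(aᵢdᵢ/nᵢ) / Σ(bᵢcᵢ/nᵢ), where nᵢ is the stratum total.
Stratum 1 (Urban): n = 634; a·d/n = 187·163/634 = 48.0773; b·c/n = 152·132/634 = 31.6467
Stratum 2 (Rural): n = 664; a·d/n = 81·304/664 = 37.0843; b·c/n = 220·59/664 = 19.5482
OR_MH = (48.0773 + 37.0843) / (31.6467 + 19.5482) = 85.1616 / 51.1949 = 1.66348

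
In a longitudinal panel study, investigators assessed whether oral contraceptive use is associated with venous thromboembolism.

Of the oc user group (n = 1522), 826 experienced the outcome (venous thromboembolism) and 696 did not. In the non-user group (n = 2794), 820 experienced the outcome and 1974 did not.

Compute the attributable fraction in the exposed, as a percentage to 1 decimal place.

From the description: a = 826, b = 696, c = 820, d = 1974.
Risk in exposed = 826/1522 = 0.54271; risk in unexposed = 820/2794 = 0.29349.
RR = 0.54271/0.29349 = 1.84917
AR% = (RR − 1)/RR × 100 = (1.84917 − 1)/1.84917 × 100 = 45.9218%

45.9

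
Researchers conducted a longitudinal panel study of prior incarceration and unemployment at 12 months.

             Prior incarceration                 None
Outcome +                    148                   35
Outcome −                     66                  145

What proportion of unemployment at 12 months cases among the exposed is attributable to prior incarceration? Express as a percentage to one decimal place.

Reading the table with exposure as columns: a = 148 (Prior incarceration, case), b = 66 (Prior incarceration, non-case), c = 35 (None, case), d = 145.
Risk in exposed = 148/214 = 0.69159; risk in unexposed = 35/180 = 0.19444.
RR = 0.69159/0.19444 = 3.55674
AR% = (RR − 1)/RR × 100 = (3.55674 − 1)/3.55674 × 100 = 71.8844%

71.9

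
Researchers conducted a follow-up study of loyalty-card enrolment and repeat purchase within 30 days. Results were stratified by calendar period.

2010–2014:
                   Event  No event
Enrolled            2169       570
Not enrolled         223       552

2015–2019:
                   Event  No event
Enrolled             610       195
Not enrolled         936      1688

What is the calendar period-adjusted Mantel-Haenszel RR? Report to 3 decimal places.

RR_MH = Σ(aᵢ·n₀ᵢ/nᵢ) / Σ(cᵢ·n₁ᵢ/nᵢ), with n₁ᵢ = aᵢ+bᵢ (exposed), n₀ᵢ = cᵢ+dᵢ (unexposed), nᵢ = n₁ᵢ+n₀ᵢ.
Stratum 1 (2010–2014): n₁ = 2739, n₀ = 775, n = 3514; a·n₀/n = 2169·775/3514 = 478.3651; c·n₁/n = 223·2739/3514 = 173.8182
Stratum 2 (2015–2019): n₁ = 805, n₀ = 2624, n = 3429; a·n₀/n = 610·2624/3429 = 466.7950; c·n₁/n = 936·805/3429 = 219.7375
RR_MH = (478.3651 + 466.7950) / (173.8182 + 219.7375) = 945.1601 / 393.5557 = 2.40159

2.402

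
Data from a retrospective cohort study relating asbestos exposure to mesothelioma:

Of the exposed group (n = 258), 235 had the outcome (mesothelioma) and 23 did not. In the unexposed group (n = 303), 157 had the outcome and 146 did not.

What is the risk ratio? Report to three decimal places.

1.758

From the description: a = 235, b = 23, c = 157, d = 146.
Risk in exposed = 235/258 = 0.91085; risk in unexposed = 157/303 = 0.51815.
RR = 0.91085 / 0.51815 = 1.75789
The risk among the exposed is 1.76 times that among the unexposed.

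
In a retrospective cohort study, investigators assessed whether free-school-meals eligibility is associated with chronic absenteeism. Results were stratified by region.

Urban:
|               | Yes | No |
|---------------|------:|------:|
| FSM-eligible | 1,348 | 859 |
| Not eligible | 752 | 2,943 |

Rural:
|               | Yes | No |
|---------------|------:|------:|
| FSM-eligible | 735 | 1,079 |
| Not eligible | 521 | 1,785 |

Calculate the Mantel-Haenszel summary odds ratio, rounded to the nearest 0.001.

4.029

OR_MH = Σ(aᵢdᵢ/nᵢ) / Σ(bᵢcᵢ/nᵢ), where nᵢ is the stratum total.
Stratum 1 (Urban): n = 5902; a·d/n = 1348·2943/5902 = 672.1728; b·c/n = 859·752/5902 = 109.4490
Stratum 2 (Rural): n = 4120; a·d/n = 735·1785/4120 = 318.4405; b·c/n = 1079·521/4120 = 136.4464
OR_MH = (672.1728 + 318.4405) / (109.4490 + 136.4464) = 990.6134 / 245.8954 = 4.02860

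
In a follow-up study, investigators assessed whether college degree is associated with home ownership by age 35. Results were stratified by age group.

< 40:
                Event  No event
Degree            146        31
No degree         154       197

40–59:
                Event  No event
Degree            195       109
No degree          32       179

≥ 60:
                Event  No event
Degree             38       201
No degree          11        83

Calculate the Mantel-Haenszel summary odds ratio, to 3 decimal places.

OR_MH = Σ(aᵢdᵢ/nᵢ) / Σ(bᵢcᵢ/nᵢ), where nᵢ is the stratum total.
Stratum 1 (< 40): n = 528; a·d/n = 146·197/528 = 54.4735; b·c/n = 31·154/528 = 9.0417
Stratum 2 (40–59): n = 515; a·d/n = 195·179/515 = 67.7767; b·c/n = 109·32/515 = 6.7728
Stratum 3 (≥ 60): n = 333; a·d/n = 38·83/333 = 9.4715; b·c/n = 201·11/333 = 6.6396
OR_MH = (54.4735 + 67.7767 + 9.4715) / (9.0417 + 6.7728 + 6.6396) = 131.7217 / 22.4541 = 5.86626

5.866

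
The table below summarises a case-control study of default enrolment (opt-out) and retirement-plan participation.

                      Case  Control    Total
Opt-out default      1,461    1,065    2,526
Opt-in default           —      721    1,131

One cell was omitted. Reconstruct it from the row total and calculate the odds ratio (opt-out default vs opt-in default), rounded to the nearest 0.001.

The missing cell is in the unexposed row: 1131 − 721 = 410.
So a = 1461, b = 1065, c = 410, d = 721.
OR = (a·d)/(b·c) = (1461 × 721) / (1065 × 410) = 1053381 / 436650 = 2.41241

2.412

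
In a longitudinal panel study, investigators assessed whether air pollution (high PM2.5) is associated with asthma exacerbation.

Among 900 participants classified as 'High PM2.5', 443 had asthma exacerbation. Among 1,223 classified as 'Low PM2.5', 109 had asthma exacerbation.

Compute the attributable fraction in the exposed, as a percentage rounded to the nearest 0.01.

81.89

From the description: a = 443, b = 457, c = 109, d = 1114.
Risk in exposed = 443/900 = 0.49222; risk in unexposed = 109/1223 = 0.08913.
RR = 0.49222/0.08913 = 5.52282
AR% = (RR − 1)/RR × 100 = (5.52282 − 1)/5.52282 × 100 = 81.8933%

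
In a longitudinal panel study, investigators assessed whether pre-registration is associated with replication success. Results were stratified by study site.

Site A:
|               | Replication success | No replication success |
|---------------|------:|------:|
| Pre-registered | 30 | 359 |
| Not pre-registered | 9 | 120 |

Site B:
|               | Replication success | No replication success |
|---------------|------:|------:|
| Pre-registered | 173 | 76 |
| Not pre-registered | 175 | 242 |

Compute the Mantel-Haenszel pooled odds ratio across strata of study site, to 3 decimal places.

OR_MH = Σ(aᵢdᵢ/nᵢ) / Σ(bᵢcᵢ/nᵢ), where nᵢ is the stratum total.
Stratum 1 (Site A): n = 518; a·d/n = 30·120/518 = 6.9498; b·c/n = 359·9/518 = 6.2375
Stratum 2 (Site B): n = 666; a·d/n = 173·242/666 = 62.8619; b·c/n = 76·175/666 = 19.9700
OR_MH = (6.9498 + 62.8619) / (6.2375 + 19.9700) = 69.8117 / 26.2074 = 2.66381

2.664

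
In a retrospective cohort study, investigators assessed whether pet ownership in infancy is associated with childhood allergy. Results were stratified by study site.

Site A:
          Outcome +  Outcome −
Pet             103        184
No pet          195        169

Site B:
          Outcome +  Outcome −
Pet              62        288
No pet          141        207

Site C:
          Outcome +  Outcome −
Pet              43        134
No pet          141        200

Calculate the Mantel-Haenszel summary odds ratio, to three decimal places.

0.412

OR_MH = Σ(aᵢdᵢ/nᵢ) / Σ(bᵢcᵢ/nᵢ), where nᵢ is the stratum total.
Stratum 1 (Site A): n = 651; a·d/n = 103·169/651 = 26.7389; b·c/n = 184·195/651 = 55.1152
Stratum 2 (Site B): n = 698; a·d/n = 62·207/698 = 18.3868; b·c/n = 288·141/698 = 58.1777
Stratum 3 (Site C): n = 518; a·d/n = 43·200/518 = 16.6023; b·c/n = 134·141/518 = 36.4749
OR_MH = (26.7389 + 18.3868 + 16.6023) / (55.1152 + 58.1777 + 36.4749) = 61.7280 / 149.7678 = 0.41216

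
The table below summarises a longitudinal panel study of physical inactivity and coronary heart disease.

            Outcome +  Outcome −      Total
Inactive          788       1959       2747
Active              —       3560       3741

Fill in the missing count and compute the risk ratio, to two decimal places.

5.93

The missing cell is in the unexposed row: 3741 − 3560 = 181.
So a = 788, b = 1959, c = 181, d = 3560.
RR = [a/(a+b)] / [c/(c+d)] = (788/2747) / (181/3741) = 0.28686/0.04838 = 5.92894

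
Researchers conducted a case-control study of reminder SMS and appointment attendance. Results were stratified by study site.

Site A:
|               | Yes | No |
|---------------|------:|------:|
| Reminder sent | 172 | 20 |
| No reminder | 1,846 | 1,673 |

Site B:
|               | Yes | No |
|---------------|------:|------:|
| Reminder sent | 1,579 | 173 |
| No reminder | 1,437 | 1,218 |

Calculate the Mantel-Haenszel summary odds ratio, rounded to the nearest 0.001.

OR_MH = Σ(aᵢdᵢ/nᵢ) / Σ(bᵢcᵢ/nᵢ), where nᵢ is the stratum total.
Stratum 1 (Site A): n = 3711; a·d/n = 172·1673/3711 = 77.5414; b·c/n = 20·1846/3711 = 9.9488
Stratum 2 (Site B): n = 4407; a·d/n = 1579·1218/4407 = 436.4016; b·c/n = 173·1437/4407 = 56.4105
OR_MH = (77.5414 + 436.4016) / (9.9488 + 56.4105) = 513.9430 / 66.3593 = 7.74485

7.745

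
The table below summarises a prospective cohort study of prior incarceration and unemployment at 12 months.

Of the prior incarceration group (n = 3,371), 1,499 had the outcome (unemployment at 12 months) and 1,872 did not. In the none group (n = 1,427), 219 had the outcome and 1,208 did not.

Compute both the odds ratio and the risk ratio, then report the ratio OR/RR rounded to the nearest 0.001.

1.524

From the description: a = 1499, b = 1872, c = 219, d = 1208.
OR = (1499·1208)/(1872·219) = 1810792/409968 = 4.41691
Risk in exposed = 1499/3371 = 0.44468; risk in unexposed = 219/1427 = 0.15347; RR = 2.89750
OR/RR = 4.41691 / 2.89750 = 1.52439
The outcome is not rare, so the OR lies further from 1 than the RR.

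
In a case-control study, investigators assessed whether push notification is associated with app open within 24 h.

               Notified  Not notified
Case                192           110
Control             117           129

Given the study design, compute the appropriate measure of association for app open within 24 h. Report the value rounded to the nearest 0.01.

Reading the table with exposure as columns: a = 192 (Notified, case), b = 117 (Notified, non-case), c = 110 (Not notified, case), d = 129.
This is a case-control study: participants were sampled on outcome status, so risks in the source population cannot be estimated directly — relative risk is not valid here. The odds ratio is the appropriate measure.
OR = (a·d)/(b·c) = (192 × 129) / (117 × 110) = 24768 / 12870 = 1.92448

1.92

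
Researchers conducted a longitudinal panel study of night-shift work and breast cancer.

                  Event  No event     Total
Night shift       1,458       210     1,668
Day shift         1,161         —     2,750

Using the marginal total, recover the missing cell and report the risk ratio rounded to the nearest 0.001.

The missing cell is in the unexposed row: 2750 − 1161 = 1589.
So a = 1458, b = 210, c = 1161, d = 1589.
RR = [a/(a+b)] / [c/(c+d)] = (1458/1668) / (1161/2750) = 0.87410/0.42218 = 2.07044

2.070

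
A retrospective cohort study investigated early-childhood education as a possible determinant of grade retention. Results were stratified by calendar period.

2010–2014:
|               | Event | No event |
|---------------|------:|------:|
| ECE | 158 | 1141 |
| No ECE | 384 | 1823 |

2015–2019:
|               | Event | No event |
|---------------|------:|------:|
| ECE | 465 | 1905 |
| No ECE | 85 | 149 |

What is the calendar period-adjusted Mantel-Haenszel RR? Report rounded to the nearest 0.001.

RR_MH = Σ(aᵢ·n₀ᵢ/nᵢ) / Σ(cᵢ·n₁ᵢ/nᵢ), with n₁ᵢ = aᵢ+bᵢ (exposed), n₀ᵢ = cᵢ+dᵢ (unexposed), nᵢ = n₁ᵢ+n₀ᵢ.
Stratum 1 (2010–2014): n₁ = 1299, n₀ = 2207, n = 3506; a·n₀/n = 158·2207/3506 = 99.4598; c·n₁/n = 384·1299/3506 = 142.2750
Stratum 2 (2015–2019): n₁ = 2370, n₀ = 234, n = 2604; a·n₀/n = 465·234/2604 = 41.7857; c·n₁/n = 85·2370/2604 = 77.3618
RR_MH = (99.4598 + 41.7857) / (142.2750 + 77.3618) = 141.2455 / 219.6367 = 0.64309

0.643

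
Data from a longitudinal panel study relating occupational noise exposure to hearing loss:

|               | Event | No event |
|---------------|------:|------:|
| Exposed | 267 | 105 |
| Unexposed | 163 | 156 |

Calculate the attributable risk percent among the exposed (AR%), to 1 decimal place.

Cells: a = 267, b = 105, c = 163, d = 156.
Risk in exposed = 267/372 = 0.71774; risk in unexposed = 163/319 = 0.51097.
RR = 0.71774/0.51097 = 1.40466
AR% = (RR − 1)/RR × 100 = (1.40466 − 1)/1.40466 × 100 = 28.8084%

28.8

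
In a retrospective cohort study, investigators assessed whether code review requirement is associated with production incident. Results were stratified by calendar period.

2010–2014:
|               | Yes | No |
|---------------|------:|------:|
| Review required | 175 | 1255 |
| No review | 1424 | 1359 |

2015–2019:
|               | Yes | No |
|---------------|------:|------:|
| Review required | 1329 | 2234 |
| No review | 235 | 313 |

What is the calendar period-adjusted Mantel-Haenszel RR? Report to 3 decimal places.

RR_MH = Σ(aᵢ·n₀ᵢ/nᵢ) / Σ(cᵢ·n₁ᵢ/nᵢ), with n₁ᵢ = aᵢ+bᵢ (exposed), n₀ᵢ = cᵢ+dᵢ (unexposed), nᵢ = n₁ᵢ+n₀ᵢ.
Stratum 1 (2010–2014): n₁ = 1430, n₀ = 2783, n = 4213; a·n₀/n = 175·2783/4213 = 115.6005; c·n₁/n = 1424·1430/4213 = 483.3420
Stratum 2 (2015–2019): n₁ = 3563, n₀ = 548, n = 4111; a·n₀/n = 1329·548/4111 = 177.1569; c·n₁/n = 235·3563/4111 = 203.6743
RR_MH = (115.6005 + 177.1569) / (483.3420 + 203.6743) = 292.7574 / 687.0163 = 0.42613

0.426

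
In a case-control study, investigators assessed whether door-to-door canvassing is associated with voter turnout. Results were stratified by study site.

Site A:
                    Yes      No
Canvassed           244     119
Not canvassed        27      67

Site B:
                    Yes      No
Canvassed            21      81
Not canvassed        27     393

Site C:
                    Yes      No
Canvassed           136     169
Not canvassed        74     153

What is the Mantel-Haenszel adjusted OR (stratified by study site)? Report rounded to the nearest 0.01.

OR_MH = Σ(aᵢdᵢ/nᵢ) / Σ(bᵢcᵢ/nᵢ), where nᵢ is the stratum total.
Stratum 1 (Site A): n = 457; a·d/n = 244·67/457 = 35.7724; b·c/n = 119·27/457 = 7.0306
Stratum 2 (Site B): n = 522; a·d/n = 21·393/522 = 15.8103; b·c/n = 81·27/522 = 4.1897
Stratum 3 (Site C): n = 532; a·d/n = 136·153/532 = 39.1128; b·c/n = 169·74/532 = 23.5075
OR_MH = (35.7724 + 15.8103 + 39.1128) / (7.0306 + 4.1897 + 23.5075) = 90.6956 / 34.7278 = 2.61161

2.61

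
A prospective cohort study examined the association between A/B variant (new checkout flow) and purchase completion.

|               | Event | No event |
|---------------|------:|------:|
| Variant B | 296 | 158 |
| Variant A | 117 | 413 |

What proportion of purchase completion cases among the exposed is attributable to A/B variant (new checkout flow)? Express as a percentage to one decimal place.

Cells: a = 296, b = 158, c = 117, d = 413.
Risk in exposed = 296/454 = 0.65198; risk in unexposed = 117/530 = 0.22075.
RR = 0.65198/0.22075 = 2.95342
AR% = (RR − 1)/RR × 100 = (2.95342 − 1)/2.95342 × 100 = 66.1410%

66.1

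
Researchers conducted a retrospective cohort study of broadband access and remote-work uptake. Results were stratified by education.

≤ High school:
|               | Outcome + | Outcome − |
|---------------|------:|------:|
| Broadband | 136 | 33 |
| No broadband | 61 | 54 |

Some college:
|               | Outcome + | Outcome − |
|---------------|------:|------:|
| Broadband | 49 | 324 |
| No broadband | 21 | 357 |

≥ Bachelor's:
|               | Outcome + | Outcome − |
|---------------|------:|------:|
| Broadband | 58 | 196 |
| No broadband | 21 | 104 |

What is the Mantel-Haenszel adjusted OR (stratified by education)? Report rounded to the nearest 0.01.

OR_MH = Σ(aᵢdᵢ/nᵢ) / Σ(bᵢcᵢ/nᵢ), where nᵢ is the stratum total.
Stratum 1 (≤ High school): n = 284; a·d/n = 136·54/284 = 25.8592; b·c/n = 33·61/284 = 7.0880
Stratum 2 (Some college): n = 751; a·d/n = 49·357/751 = 23.2929; b·c/n = 324·21/751 = 9.0599
Stratum 3 (≥ Bachelor's): n = 379; a·d/n = 58·104/379 = 15.9156; b·c/n = 196·21/379 = 10.8602
OR_MH = (25.8592 + 23.2929 + 15.9156) / (7.0880 + 9.0599 + 10.8602) = 65.0677 / 27.0081 = 2.40919

2.41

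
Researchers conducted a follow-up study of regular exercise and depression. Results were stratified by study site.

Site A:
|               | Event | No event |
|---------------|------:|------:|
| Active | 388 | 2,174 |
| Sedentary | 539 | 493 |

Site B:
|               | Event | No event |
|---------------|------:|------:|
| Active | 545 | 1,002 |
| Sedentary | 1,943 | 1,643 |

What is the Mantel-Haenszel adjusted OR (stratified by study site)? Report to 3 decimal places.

OR_MH = Σ(aᵢdᵢ/nᵢ) / Σ(bᵢcᵢ/nᵢ), where nᵢ is the stratum total.
Stratum 1 (Site A): n = 3594; a·d/n = 388·493/3594 = 53.2231; b·c/n = 2174·539/3594 = 326.0395
Stratum 2 (Site B): n = 5133; a·d/n = 545·1643/5133 = 174.4467; b·c/n = 1002·1943/5133 = 379.2881
OR_MH = (53.2231 + 174.4467) / (326.0395 + 379.2881) = 227.6699 / 705.3276 = 0.32279

0.323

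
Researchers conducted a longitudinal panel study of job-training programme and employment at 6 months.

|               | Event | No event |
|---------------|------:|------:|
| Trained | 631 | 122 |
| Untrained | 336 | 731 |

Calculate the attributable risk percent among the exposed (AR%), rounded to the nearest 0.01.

62.42

Cells: a = 631, b = 122, c = 336, d = 731.
Risk in exposed = 631/753 = 0.83798; risk in unexposed = 336/1067 = 0.31490.
RR = 0.83798/0.31490 = 2.66109
AR% = (RR − 1)/RR × 100 = (2.66109 − 1)/2.66109 × 100 = 62.4214%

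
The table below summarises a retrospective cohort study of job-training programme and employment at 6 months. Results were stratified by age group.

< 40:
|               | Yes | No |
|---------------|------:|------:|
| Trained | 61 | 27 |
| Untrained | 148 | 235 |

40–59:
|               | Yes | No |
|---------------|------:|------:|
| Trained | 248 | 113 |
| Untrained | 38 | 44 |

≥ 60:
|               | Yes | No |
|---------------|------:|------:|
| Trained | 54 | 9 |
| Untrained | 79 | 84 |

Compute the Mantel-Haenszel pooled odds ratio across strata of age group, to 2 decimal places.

OR_MH = Σ(aᵢdᵢ/nᵢ) / Σ(bᵢcᵢ/nᵢ), where nᵢ is the stratum total.
Stratum 1 (< 40): n = 471; a·d/n = 61·235/471 = 30.4352; b·c/n = 27·148/471 = 8.4841
Stratum 2 (40–59): n = 443; a·d/n = 248·44/443 = 24.6321; b·c/n = 113·38/443 = 9.6930
Stratum 3 (≥ 60): n = 226; a·d/n = 54·84/226 = 20.0708; b·c/n = 9·79/226 = 3.1460
OR_MH = (30.4352 + 24.6321 + 20.0708) / (8.4841 + 9.6930 + 3.1460) = 75.1381 / 21.3231 = 3.52379

3.52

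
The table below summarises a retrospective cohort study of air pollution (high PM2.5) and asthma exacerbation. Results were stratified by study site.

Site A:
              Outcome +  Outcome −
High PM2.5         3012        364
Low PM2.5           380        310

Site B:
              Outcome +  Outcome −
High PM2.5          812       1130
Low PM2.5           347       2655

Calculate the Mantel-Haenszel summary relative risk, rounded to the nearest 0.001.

RR_MH = Σ(aᵢ·n₀ᵢ/nᵢ) / Σ(cᵢ·n₁ᵢ/nᵢ), with n₁ᵢ = aᵢ+bᵢ (exposed), n₀ᵢ = cᵢ+dᵢ (unexposed), nᵢ = n₁ᵢ+n₀ᵢ.
Stratum 1 (Site A): n₁ = 3376, n₀ = 690, n = 4066; a·n₀/n = 3012·690/4066 = 511.1363; c·n₁/n = 380·3376/4066 = 315.5140
Stratum 2 (Site B): n₁ = 1942, n₀ = 3002, n = 4944; a·n₀/n = 812·3002/4944 = 493.0469; c·n₁/n = 347·1942/4944 = 136.3014
RR_MH = (511.1363 + 493.0469) / (315.5140 + 136.3014) = 1004.1832 / 451.8154 = 2.22255

2.223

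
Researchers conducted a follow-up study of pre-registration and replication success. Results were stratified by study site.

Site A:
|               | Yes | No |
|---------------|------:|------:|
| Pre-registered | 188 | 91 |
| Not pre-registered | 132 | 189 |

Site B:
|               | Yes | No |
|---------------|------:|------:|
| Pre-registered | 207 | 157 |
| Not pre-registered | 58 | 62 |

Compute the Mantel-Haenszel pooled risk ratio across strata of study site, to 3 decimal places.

1.447

RR_MH = Σ(aᵢ·n₀ᵢ/nᵢ) / Σ(cᵢ·n₁ᵢ/nᵢ), with n₁ᵢ = aᵢ+bᵢ (exposed), n₀ᵢ = cᵢ+dᵢ (unexposed), nᵢ = n₁ᵢ+n₀ᵢ.
Stratum 1 (Site A): n₁ = 279, n₀ = 321, n = 600; a·n₀/n = 188·321/600 = 100.5800; c·n₁/n = 132·279/600 = 61.3800
Stratum 2 (Site B): n₁ = 364, n₀ = 120, n = 484; a·n₀/n = 207·120/484 = 51.3223; c·n₁/n = 58·364/484 = 43.6198
RR_MH = (100.5800 + 51.3223) / (61.3800 + 43.6198) = 151.9023 / 104.9998 = 1.44669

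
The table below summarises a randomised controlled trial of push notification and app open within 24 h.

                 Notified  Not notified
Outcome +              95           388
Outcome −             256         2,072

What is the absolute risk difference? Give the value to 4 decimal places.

0.1129

Reading the table with exposure as columns: a = 95 (Notified, case), b = 256 (Notified, non-case), c = 388 (Not notified, case), d = 2072.
Risk in exposed = 95/351 = 0.270655; risk in unexposed = 388/2460 = 0.157724.
Risk difference = 0.270655 − 0.157724 = 0.112932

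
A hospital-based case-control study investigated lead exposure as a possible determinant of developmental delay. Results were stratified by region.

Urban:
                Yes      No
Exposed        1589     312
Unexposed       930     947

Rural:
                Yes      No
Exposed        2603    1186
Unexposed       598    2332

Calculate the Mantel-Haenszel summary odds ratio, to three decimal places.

7.138

OR_MH = Σ(aᵢdᵢ/nᵢ) / Σ(bᵢcᵢ/nᵢ), where nᵢ is the stratum total.
Stratum 1 (Urban): n = 3778; a·d/n = 1589·947/3778 = 398.3015; b·c/n = 312·930/3778 = 76.8025
Stratum 2 (Rural): n = 6719; a·d/n = 2603·2332/6719 = 903.4374; b·c/n = 1186·598/6719 = 105.5556
OR_MH = (398.3015 + 903.4374) / (76.8025 + 105.5556) = 1301.7389 / 182.3581 = 7.13837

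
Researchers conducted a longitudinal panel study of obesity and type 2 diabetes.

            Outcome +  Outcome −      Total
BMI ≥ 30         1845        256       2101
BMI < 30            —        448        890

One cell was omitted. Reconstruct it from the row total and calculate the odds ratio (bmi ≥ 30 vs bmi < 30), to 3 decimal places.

The missing cell is in the unexposed row: 890 − 448 = 442.
So a = 1845, b = 256, c = 442, d = 448.
OR = (a·d)/(b·c) = (1845 × 448) / (256 × 442) = 826560 / 113152 = 7.30486

7.305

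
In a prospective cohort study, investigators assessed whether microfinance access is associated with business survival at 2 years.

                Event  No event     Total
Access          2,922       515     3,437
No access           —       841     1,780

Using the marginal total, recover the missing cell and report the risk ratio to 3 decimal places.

1.612

The missing cell is in the unexposed row: 1780 − 841 = 939.
So a = 2922, b = 515, c = 939, d = 841.
RR = [a/(a+b)] / [c/(c+d)] = (2922/3437) / (939/1780) = 0.85016/0.52753 = 1.61159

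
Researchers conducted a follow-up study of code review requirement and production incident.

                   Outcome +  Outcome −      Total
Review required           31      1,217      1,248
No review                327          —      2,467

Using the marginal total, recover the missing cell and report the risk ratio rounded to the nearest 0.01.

0.19

The missing cell is in the unexposed row: 2467 − 327 = 2140.
So a = 31, b = 1217, c = 327, d = 2140.
RR = [a/(a+b)] / [c/(c+d)] = (31/1248) / (327/2467) = 0.02484/0.13255 = 0.18740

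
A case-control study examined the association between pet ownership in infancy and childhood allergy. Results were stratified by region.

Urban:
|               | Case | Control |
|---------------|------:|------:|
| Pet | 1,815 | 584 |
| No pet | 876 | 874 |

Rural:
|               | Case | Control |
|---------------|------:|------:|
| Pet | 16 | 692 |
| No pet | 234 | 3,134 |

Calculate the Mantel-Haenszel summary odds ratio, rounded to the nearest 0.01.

OR_MH = Σ(aᵢdᵢ/nᵢ) / Σ(bᵢcᵢ/nᵢ), where nᵢ is the stratum total.
Stratum 1 (Urban): n = 4149; a·d/n = 1815·874/4149 = 382.3355; b·c/n = 584·876/4149 = 123.3030
Stratum 2 (Rural): n = 4076; a·d/n = 16·3134/4076 = 12.3023; b·c/n = 692·234/4076 = 39.7272
OR_MH = (382.3355 + 12.3023) / (123.3030 + 39.7272) = 394.6378 / 163.0301 = 2.42064

2.42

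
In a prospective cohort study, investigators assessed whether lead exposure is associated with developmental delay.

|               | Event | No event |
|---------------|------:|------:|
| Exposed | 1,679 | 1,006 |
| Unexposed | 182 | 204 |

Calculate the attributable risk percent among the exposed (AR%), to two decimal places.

Cells: a = 1679, b = 1006, c = 182, d = 204.
Risk in exposed = 1679/2685 = 0.62533; risk in unexposed = 182/386 = 0.47150.
RR = 0.62533/0.47150 = 1.32624
AR% = (RR − 1)/RR × 100 = (1.32624 − 1)/1.32624 × 100 = 24.5989%

24.60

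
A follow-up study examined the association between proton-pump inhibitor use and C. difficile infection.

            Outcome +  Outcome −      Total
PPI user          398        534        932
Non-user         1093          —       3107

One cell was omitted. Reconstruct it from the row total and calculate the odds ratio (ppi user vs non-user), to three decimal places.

1.373

The missing cell is in the unexposed row: 3107 − 1093 = 2014.
So a = 398, b = 534, c = 1093, d = 2014.
OR = (a·d)/(b·c) = (398 × 2014) / (534 × 1093) = 801572 / 583662 = 1.37335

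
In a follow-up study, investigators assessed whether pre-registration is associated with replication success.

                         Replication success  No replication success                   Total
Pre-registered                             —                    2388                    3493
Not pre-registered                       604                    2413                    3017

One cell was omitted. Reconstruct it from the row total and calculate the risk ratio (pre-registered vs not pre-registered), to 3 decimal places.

The missing cell is in the exposed row: 3493 − 2388 = 1105.
So a = 1105, b = 2388, c = 604, d = 2413.
RR = [a/(a+b)] / [c/(c+d)] = (1105/3493) / (604/3017) = 0.31635/0.20020 = 1.58016

1.580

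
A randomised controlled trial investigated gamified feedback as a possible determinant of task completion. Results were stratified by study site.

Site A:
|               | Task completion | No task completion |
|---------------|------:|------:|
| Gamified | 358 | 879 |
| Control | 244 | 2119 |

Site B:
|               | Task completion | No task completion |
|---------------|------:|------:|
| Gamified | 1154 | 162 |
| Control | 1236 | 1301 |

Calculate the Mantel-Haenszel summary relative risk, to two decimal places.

RR_MH = Σ(aᵢ·n₀ᵢ/nᵢ) / Σ(cᵢ·n₁ᵢ/nᵢ), with n₁ᵢ = aᵢ+bᵢ (exposed), n₀ᵢ = cᵢ+dᵢ (unexposed), nᵢ = n₁ᵢ+n₀ᵢ.
Stratum 1 (Site A): n₁ = 1237, n₀ = 2363, n = 3600; a·n₀/n = 358·2363/3600 = 234.9872; c·n₁/n = 244·1237/3600 = 83.8411
Stratum 2 (Site B): n₁ = 1316, n₀ = 2537, n = 3853; a·n₀/n = 1154·2537/3853 = 759.8489; c·n₁/n = 1236·1316/3853 = 422.1583
RR_MH = (234.9872 + 759.8489) / (83.8411 + 422.1583) = 994.8362 / 505.9994 = 1.96608

1.97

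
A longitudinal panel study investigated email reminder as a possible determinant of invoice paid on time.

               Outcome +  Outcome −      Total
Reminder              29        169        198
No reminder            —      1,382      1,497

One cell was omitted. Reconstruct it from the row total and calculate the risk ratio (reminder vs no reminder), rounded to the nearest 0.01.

The missing cell is in the unexposed row: 1497 − 1382 = 115.
So a = 29, b = 169, c = 115, d = 1382.
RR = [a/(a+b)] / [c/(c+d)] = (29/198) / (115/1497) = 0.14646/0.07682 = 1.90659

1.91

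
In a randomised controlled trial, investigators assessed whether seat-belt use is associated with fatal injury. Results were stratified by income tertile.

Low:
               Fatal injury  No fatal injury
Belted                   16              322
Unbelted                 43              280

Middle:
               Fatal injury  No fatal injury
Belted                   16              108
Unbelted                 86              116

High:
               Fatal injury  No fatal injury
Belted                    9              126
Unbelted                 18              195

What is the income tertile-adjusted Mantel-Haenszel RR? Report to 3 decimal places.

0.377

RR_MH = Σ(aᵢ·n₀ᵢ/nᵢ) / Σ(cᵢ·n₁ᵢ/nᵢ), with n₁ᵢ = aᵢ+bᵢ (exposed), n₀ᵢ = cᵢ+dᵢ (unexposed), nᵢ = n₁ᵢ+n₀ᵢ.
Stratum 1 (Low): n₁ = 338, n₀ = 323, n = 661; a·n₀/n = 16·323/661 = 7.8185; c·n₁/n = 43·338/661 = 21.9879
Stratum 2 (Middle): n₁ = 124, n₀ = 202, n = 326; a·n₀/n = 16·202/326 = 9.9141; c·n₁/n = 86·124/326 = 32.7117
Stratum 3 (High): n₁ = 135, n₀ = 213, n = 348; a·n₀/n = 9·213/348 = 5.5086; c·n₁/n = 18·135/348 = 6.9828
RR_MH = (7.8185 + 9.9141 + 5.5086) / (21.9879 + 32.7117 + 6.9828) = 23.2412 / 61.6823 = 0.37679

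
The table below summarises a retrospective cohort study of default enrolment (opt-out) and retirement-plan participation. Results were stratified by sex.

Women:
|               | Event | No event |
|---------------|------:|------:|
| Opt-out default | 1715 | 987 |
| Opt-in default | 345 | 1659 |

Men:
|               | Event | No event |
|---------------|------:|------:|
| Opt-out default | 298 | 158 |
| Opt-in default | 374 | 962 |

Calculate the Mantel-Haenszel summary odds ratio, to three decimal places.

OR_MH = Σ(aᵢdᵢ/nᵢ) / Σ(bᵢcᵢ/nᵢ), where nᵢ is the stratum total.
Stratum 1 (Women): n = 4706; a·d/n = 1715·1659/4706 = 604.5867; b·c/n = 987·345/4706 = 72.3576
Stratum 2 (Men): n = 1792; a·d/n = 298·962/1792 = 159.9754; b·c/n = 158·374/1792 = 32.9754
OR_MH = (604.5867 + 159.9754) / (72.3576 + 32.9754) = 764.5621 / 105.3331 = 7.25852

7.259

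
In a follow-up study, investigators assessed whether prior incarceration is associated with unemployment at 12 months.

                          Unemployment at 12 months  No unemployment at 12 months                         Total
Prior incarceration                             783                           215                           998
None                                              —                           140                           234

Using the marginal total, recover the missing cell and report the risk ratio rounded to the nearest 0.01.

The missing cell is in the unexposed row: 234 − 140 = 94.
So a = 783, b = 215, c = 94, d = 140.
RR = [a/(a+b)] / [c/(c+d)] = (783/998) / (94/234) = 0.78457/0.40171 = 1.95308

1.95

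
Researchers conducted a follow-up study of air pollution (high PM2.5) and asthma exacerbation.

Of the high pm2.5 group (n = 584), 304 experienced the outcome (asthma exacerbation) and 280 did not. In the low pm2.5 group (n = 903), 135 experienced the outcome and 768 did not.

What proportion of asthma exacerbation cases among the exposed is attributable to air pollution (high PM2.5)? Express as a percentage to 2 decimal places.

From the description: a = 304, b = 280, c = 135, d = 768.
Risk in exposed = 304/584 = 0.52055; risk in unexposed = 135/903 = 0.14950.
RR = 0.52055/0.14950 = 3.48189
AR% = (RR − 1)/RR × 100 = (3.48189 − 1)/3.48189 × 100 = 71.2799%

71.28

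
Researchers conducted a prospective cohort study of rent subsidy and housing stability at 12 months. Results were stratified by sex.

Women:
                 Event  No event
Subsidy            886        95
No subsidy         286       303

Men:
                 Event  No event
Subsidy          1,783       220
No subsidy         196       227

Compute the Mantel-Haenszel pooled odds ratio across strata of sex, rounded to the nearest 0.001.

OR_MH = Σ(aᵢdᵢ/nᵢ) / Σ(bᵢcᵢ/nᵢ), where nᵢ is the stratum total.
Stratum 1 (Women): n = 1570; a·d/n = 886·303/1570 = 170.9924; b·c/n = 95·286/1570 = 17.3057
Stratum 2 (Men): n = 2426; a·d/n = 1783·227/2426 = 166.8347; b·c/n = 220·196/2426 = 17.7741
OR_MH = (170.9924 + 166.8347) / (17.3057 + 17.7741) = 337.8271 / 35.0798 = 9.63023

9.630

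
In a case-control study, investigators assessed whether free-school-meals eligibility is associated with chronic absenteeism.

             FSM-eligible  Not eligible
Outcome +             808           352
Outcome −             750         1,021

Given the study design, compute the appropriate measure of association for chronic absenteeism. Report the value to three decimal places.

Reading the table with exposure as columns: a = 808 (FSM-eligible, case), b = 750 (FSM-eligible, non-case), c = 352 (Not eligible, case), d = 1021.
This is a case-control study: participants were sampled on outcome status, so risks in the source population cannot be estimated directly — relative risk is not valid here. The odds ratio is the appropriate measure.
OR = (a·d)/(b·c) = (808 × 1021) / (750 × 352) = 824968 / 264000 = 3.12488

3.125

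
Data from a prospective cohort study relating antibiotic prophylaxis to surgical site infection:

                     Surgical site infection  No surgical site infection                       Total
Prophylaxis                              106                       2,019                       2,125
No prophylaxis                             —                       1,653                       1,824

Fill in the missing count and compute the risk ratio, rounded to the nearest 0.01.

0.53

The missing cell is in the unexposed row: 1824 − 1653 = 171.
So a = 106, b = 2019, c = 171, d = 1653.
RR = [a/(a+b)] / [c/(c+d)] = (106/2125) / (171/1824) = 0.04988/0.09375 = 0.53208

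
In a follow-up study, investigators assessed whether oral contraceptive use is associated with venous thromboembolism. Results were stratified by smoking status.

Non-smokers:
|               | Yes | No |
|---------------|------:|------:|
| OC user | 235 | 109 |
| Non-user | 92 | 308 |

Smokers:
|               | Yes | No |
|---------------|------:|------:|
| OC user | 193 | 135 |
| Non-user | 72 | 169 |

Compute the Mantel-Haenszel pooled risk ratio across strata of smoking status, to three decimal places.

RR_MH = Σ(aᵢ·n₀ᵢ/nᵢ) / Σ(cᵢ·n₁ᵢ/nᵢ), with n₁ᵢ = aᵢ+bᵢ (exposed), n₀ᵢ = cᵢ+dᵢ (unexposed), nᵢ = n₁ᵢ+n₀ᵢ.
Stratum 1 (Non-smokers): n₁ = 344, n₀ = 400, n = 744; a·n₀/n = 235·400/744 = 126.3441; c·n₁/n = 92·344/744 = 42.5376
Stratum 2 (Smokers): n₁ = 328, n₀ = 241, n = 569; a·n₀/n = 193·241/569 = 81.7452; c·n₁/n = 72·328/569 = 41.5044
RR_MH = (126.3441 + 81.7452) / (42.5376 + 41.5044) = 208.0893 / 84.0420 = 2.47601

2.476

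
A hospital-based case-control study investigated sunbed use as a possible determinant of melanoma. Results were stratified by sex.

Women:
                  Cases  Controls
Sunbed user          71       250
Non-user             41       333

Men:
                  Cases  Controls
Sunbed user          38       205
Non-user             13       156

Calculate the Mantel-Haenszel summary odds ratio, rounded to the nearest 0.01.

OR_MH = Σ(aᵢdᵢ/nᵢ) / Σ(bᵢcᵢ/nᵢ), where nᵢ is the stratum total.
Stratum 1 (Women): n = 695; a·d/n = 71·333/695 = 34.0187; b·c/n = 250·41/695 = 14.7482
Stratum 2 (Men): n = 412; a·d/n = 38·156/412 = 14.3883; b·c/n = 205·13/412 = 6.4684
OR_MH = (34.0187 + 14.3883) / (14.7482 + 6.4684) = 48.4071 / 21.2166 = 2.28156

2.28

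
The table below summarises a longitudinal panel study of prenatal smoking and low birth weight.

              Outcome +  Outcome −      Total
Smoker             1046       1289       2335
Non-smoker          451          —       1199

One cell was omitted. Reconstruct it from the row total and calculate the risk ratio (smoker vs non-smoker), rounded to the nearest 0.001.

The missing cell is in the unexposed row: 1199 − 451 = 748.
So a = 1046, b = 1289, c = 451, d = 748.
RR = [a/(a+b)] / [c/(c+d)] = (1046/2335) / (451/1199) = 0.44797/0.37615 = 1.19093

1.191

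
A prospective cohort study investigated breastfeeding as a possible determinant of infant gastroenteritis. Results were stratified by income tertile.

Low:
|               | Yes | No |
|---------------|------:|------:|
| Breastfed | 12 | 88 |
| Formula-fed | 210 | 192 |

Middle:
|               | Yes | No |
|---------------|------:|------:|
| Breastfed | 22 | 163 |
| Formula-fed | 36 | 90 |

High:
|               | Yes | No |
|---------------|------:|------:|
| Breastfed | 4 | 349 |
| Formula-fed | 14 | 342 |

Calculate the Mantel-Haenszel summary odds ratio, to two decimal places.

0.21

OR_MH = Σ(aᵢdᵢ/nᵢ) / Σ(bᵢcᵢ/nᵢ), where nᵢ is the stratum total.
Stratum 1 (Low): n = 502; a·d/n = 12·192/502 = 4.5896; b·c/n = 88·210/502 = 36.8127
Stratum 2 (Middle): n = 311; a·d/n = 22·90/311 = 6.3666; b·c/n = 163·36/311 = 18.8682
Stratum 3 (High): n = 709; a·d/n = 4·342/709 = 1.9295; b·c/n = 349·14/709 = 6.8914
OR_MH = (4.5896 + 6.3666 + 1.9295) / (36.8127 + 18.8682 + 6.8914) = 12.8857 / 62.5723 = 0.20593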